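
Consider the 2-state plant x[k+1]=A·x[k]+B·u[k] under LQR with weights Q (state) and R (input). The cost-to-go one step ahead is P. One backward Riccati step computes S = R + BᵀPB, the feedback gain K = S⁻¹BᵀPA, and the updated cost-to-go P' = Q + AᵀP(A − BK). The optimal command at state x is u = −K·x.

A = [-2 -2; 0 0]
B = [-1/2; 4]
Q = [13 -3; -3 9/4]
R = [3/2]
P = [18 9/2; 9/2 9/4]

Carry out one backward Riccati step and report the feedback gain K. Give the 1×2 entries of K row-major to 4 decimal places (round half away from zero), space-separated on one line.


-0.7500 -0.7500

BᵀP = [9.0000 6.7500]
S = R + BᵀPB = [3/2] + [22.5000] = [24.0000]
BᵀPA = [-18.0000 -18.0000]
K = S⁻¹·BᵀPA = [-0.7500 -0.7500]
A−BK = [-2.3750 -2.3750; 3.0000 3.0000]
AᵀP(A−BK) = [58.5000 58.5000; 58.5000 58.5000]
P' = Q + AᵀP(A−BK) = [71.5000 55.5000; 55.5000 60.7500]
tr(P') = 132.2500


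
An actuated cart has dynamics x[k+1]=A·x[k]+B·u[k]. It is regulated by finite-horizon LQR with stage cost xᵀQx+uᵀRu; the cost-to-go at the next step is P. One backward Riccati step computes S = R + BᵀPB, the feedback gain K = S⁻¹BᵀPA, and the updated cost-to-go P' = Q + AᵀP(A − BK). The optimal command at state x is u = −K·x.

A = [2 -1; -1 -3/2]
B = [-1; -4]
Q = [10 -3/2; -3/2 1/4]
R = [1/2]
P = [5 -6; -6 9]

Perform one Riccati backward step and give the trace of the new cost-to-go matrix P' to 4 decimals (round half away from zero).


BᵀP = [19.0000 -30.0000]
S = R + BᵀPB = [1/2] + [101.0000] = [101.5000]
BᵀPA = [68.0000 26.0000]
K = S⁻¹·BᵀPA = [0.6700 0.2562]
A−BK = [2.6700 -0.7438; 1.6798 -0.4754]
AᵀP(A−BK) = [7.4433 -1.9187; -1.9187 0.5899]
P' = Q + AᵀP(A−BK) = [17.4433 -3.4187; -3.4187 0.8399]
tr(P') = 18.2833

18.2833


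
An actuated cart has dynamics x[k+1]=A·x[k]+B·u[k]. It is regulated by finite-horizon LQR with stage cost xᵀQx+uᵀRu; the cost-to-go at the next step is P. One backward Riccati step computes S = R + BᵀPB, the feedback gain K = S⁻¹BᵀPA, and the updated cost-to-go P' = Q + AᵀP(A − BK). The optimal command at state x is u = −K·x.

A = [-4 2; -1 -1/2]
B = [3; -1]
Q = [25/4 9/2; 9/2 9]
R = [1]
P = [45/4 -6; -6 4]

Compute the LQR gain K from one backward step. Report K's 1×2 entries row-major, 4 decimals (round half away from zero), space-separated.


-0.9631 0.6362

BᵀP = [39.7500 -22.0000]
S = R + BᵀPB = [1] + [141.2500] = [142.2500]
BᵀPA = [-137.0000 90.5000]
K = S⁻¹·BᵀPA = [-0.9631 0.6362]
A−BK = [-1.1107 0.0914; -1.9631 0.1362]
AᵀP(A−BK) = [4.0562 -0.8401; -0.8401 0.4236]
P' = Q + AᵀP(A−BK) = [10.3062 3.6599; 3.6599 9.4236]
tr(P') = 19.7298


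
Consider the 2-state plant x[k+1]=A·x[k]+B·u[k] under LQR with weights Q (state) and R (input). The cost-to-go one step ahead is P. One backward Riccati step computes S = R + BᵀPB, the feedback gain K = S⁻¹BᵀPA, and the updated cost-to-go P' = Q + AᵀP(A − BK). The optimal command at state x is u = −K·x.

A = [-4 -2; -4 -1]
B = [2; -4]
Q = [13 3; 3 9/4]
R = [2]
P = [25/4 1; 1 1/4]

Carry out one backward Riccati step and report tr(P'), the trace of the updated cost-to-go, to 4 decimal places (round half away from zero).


62.6333

BᵀP = [8.5000 1.0000]
S = R + BᵀPB = [2] + [13.0000] = [15.0000]
BᵀPA = [-38.0000 -18.0000]
K = S⁻¹·BᵀPA = [-2.5333 -1.2000]
A−BK = [1.0667 0.4000; -14.1333 -5.8000]
AᵀP(A−BK) = [39.7333 17.4000; 17.4000 7.6500]
P' = Q + AᵀP(A−BK) = [52.7333 20.4000; 20.4000 9.9000]
tr(P') = 62.6333


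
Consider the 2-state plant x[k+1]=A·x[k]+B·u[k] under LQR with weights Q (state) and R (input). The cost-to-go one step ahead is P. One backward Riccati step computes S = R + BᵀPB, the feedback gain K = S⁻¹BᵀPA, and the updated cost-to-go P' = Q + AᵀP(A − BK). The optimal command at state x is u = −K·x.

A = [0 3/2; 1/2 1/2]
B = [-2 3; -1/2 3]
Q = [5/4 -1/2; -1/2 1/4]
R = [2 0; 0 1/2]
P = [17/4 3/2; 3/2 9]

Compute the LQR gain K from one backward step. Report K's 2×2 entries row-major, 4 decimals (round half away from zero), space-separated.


BᵀP = [-9.2500 -7.5000; 17.2500 31.5000]
S = R + BᵀPB = [2 0; 0 1/2] + [22.2500 -50.2500; -50.2500 146.2500] = [24.2500 -50.2500; -50.2500 146.7500]
BᵀPA = [-3.7500 -17.6250; 15.7500 41.6250]
K = S⁻¹·BᵀPA = [0.2333 -0.4787; 0.1872 0.1197]
A−BK = [-0.0951 0.1834; 0.0550 -0.0985]
AᵀP(A−BK) = [0.1763 -0.3058; -0.3058 0.6416]
P' = Q + AᵀP(A−BK) = [1.4263 -0.8058; -0.8058 0.8916]
tr(P') = 2.3179

0.2333 -0.4787 0.1872 0.1197


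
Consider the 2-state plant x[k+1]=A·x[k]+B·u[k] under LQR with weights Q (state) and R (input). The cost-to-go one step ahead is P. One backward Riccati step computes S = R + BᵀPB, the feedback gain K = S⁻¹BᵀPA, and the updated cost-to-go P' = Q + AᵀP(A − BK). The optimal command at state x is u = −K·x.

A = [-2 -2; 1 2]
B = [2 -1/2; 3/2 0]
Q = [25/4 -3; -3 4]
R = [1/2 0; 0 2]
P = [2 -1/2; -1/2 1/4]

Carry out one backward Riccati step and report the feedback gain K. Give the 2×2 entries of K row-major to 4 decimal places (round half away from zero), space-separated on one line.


BᵀP = [3.2500 -0.6250; -1.0000 0.2500]
S = R + BᵀPB = [1/2 0; 0 2] + [5.5625 -1.6250; -1.6250 0.5000] = [6.0625 -1.6250; -1.6250 2.5000]
BᵀPA = [-7.1250 -7.7500; 2.2500 2.5000]
K = S⁻¹·BᵀPA = [-1.1311 -1.2235; 0.1648 0.2047]
A−BK = [0.3446 0.5493; 2.6966 3.8352]
AᵀP(A−BK) = [1.8202 2.3221; 2.3221 3.0062]
P' = Q + AᵀP(A−BK) = [8.0702 -0.6779; -0.6779 7.0062]
tr(P') = 15.0765

-1.1311 -1.2235 0.1648 0.2047


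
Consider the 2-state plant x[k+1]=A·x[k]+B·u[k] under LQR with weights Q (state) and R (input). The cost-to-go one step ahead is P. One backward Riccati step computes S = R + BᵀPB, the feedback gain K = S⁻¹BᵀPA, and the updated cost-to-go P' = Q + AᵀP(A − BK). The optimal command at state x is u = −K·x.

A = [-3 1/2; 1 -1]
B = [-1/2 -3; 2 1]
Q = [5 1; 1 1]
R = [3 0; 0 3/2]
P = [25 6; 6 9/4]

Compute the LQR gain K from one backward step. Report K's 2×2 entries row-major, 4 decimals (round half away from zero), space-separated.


0.0038 -0.2351 0.9922 -0.0936

BᵀP = [-0.5000 1.5000; -69.0000 -15.7500]
S = R + BᵀPB = [3 0; 0 3/2] + [3.2500 3.0000; 3.0000 191.2500] = [6.2500 3.0000; 3.0000 192.7500]
BᵀPA = [3.0000 -1.7500; 191.2500 -18.7500]
K = S⁻¹·BᵀPA = [0.0038 -0.2351; 0.9922 -0.0936]
A−BK = [-0.0216 0.1016; 0.0003 -0.4363]
AᵀP(A−BK) = [1.4882 -0.1404; -0.1404 0.3333]
P' = Q + AᵀP(A−BK) = [6.4882 0.8596; 0.8596 1.3333]
tr(P') = 7.8215


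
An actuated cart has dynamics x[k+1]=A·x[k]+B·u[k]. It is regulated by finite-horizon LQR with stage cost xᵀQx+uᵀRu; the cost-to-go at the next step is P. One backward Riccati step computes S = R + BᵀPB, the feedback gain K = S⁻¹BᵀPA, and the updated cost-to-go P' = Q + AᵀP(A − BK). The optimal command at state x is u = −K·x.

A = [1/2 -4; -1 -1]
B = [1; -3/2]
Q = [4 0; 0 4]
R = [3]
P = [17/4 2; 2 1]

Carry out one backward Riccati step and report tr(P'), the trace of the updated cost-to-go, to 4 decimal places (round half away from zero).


84.4152

BᵀP = [1.2500 0.5000]
S = R + BᵀPB = [3] + [0.5000] = [3.5000]
BᵀPA = [0.1250 -5.5000]
K = S⁻¹·BᵀPA = [0.0357 -1.5714]
A−BK = [0.4643 -2.4286; -0.9464 -3.3571]
AᵀP(A−BK) = [0.0580 -0.3036; -0.3036 76.3571]
P' = Q + AᵀP(A−BK) = [4.0580 -0.3036; -0.3036 80.3571]
tr(P') = 84.4152


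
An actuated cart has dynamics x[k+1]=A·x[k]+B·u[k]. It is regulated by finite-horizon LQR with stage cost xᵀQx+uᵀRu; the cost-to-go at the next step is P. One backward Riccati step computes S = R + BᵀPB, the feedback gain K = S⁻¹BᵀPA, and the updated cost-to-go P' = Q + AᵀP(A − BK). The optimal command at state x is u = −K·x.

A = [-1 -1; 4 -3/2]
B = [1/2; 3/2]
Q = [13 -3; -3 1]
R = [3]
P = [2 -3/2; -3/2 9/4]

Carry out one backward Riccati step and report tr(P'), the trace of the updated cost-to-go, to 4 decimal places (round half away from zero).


43.5470

BᵀP = [-1.2500 2.6250]
S = R + BᵀPB = [3] + [3.3125] = [6.3125]
BᵀPA = [11.7500 -2.6875]
K = S⁻¹·BᵀPA = [1.8614 -0.4257]
A−BK = [-1.9307 -0.7871; 1.2079 -0.8614]
AᵀP(A−BK) = [28.1287 -2.7475; -2.7475 1.4183]
P' = Q + AᵀP(A−BK) = [41.1287 -5.7475; -5.7475 2.4183]
tr(P') = 43.5470


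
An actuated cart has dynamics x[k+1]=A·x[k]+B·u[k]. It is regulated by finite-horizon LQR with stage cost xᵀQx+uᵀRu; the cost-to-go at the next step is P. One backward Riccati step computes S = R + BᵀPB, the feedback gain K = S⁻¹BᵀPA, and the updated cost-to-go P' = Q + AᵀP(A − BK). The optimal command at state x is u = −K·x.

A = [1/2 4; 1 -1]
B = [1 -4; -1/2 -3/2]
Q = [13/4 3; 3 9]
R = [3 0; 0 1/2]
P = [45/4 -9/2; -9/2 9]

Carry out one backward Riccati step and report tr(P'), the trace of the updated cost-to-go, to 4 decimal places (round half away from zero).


BᵀP = [13.5000 -9.0000; -38.2500 4.5000]
S = R + BᵀPB = [3 0; 0 1/2] + [18.0000 -40.5000; -40.5000 146.2500] = [21.0000 -40.5000; -40.5000 146.7500]
BᵀPA = [-2.2500 63.0000; -14.6250 -157.5000]
K = S⁻¹·BᵀPA = [-0.6400 1.9886; -0.2763 -0.5245]
A−BK = [0.0349 -0.0864; 0.2656 -0.7924]
AᵀP(A−BK) = [1.8321 -5.4459; -5.4459 17.1197]
P' = Q + AᵀP(A−BK) = [5.0821 -2.4459; -2.4459 26.1197]
tr(P') = 31.2017

31.2017


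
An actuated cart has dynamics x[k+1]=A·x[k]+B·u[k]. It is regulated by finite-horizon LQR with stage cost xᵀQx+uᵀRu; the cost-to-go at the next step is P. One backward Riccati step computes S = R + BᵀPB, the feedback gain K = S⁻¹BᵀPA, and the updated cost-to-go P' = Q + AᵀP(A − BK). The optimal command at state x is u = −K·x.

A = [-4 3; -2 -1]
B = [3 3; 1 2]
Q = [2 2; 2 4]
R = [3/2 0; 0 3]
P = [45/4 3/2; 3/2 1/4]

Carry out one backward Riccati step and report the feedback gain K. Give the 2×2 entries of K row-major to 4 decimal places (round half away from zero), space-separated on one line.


-0.8723 0.6102 -0.4581 0.2834

BᵀP = [35.2500 4.7500; 36.7500 5.0000]
S = R + BᵀPB = [3/2 0; 0 3] + [110.5000 115.2500; 115.2500 120.2500] = [112.0000 115.2500; 115.2500 123.2500]
BᵀPA = [-150.5000 101.0000; -157.0000 105.2500]
K = S⁻¹·BᵀPA = [-0.8723 0.6102; -0.4581 0.2834]
A−BK = [-0.0086 0.3193; -0.2114 -2.1769]
AᵀP(A−BK) = [1.7886 -1.1769; -1.1769 1.0458]
P' = Q + AᵀP(A−BK) = [3.7886 0.8231; 0.8231 5.0458]
tr(P') = 8.8344


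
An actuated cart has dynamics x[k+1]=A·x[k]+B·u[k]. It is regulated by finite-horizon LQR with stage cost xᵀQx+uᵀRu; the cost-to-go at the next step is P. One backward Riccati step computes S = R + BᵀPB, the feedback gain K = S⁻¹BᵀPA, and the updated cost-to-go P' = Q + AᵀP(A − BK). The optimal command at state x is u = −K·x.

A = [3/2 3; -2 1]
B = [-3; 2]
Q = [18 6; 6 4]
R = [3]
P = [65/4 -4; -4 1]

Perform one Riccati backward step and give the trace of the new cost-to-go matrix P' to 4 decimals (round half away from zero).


BᵀP = [-56.7500 14.0000]
S = R + BᵀPB = [3] + [198.2500] = [201.2500]
BᵀPA = [-113.1250 -156.2500]
K = S⁻¹·BᵀPA = [-0.5621 -0.7764]
A−BK = [-0.1863 0.6708; -0.8758 2.5528]
AᵀP(A−BK) = [0.9736 1.2950; 1.2950 1.9379]
P' = Q + AᵀP(A−BK) = [18.9736 7.2950; 7.2950 5.9379]
tr(P') = 24.9115

24.9115


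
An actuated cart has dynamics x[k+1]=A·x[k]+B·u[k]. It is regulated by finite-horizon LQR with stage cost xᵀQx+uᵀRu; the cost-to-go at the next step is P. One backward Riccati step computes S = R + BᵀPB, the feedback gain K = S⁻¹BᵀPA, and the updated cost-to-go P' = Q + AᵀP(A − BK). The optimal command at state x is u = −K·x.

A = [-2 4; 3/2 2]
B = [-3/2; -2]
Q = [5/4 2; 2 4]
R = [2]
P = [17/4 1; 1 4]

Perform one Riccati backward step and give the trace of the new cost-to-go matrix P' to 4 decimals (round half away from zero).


42.9409

BᵀP = [-8.3750 -9.5000]
S = R + BᵀPB = [2] + [31.5625] = [33.5625]
BᵀPA = [2.5000 -52.5000]
K = S⁻¹·BᵀPA = [0.0745 -1.5642]
A−BK = [-1.8883 1.6536; 1.6490 -1.1285]
AᵀP(A−BK) = [19.8138 -16.0894; -16.0894 17.8771]
P' = Q + AᵀP(A−BK) = [21.0638 -14.0894; -14.0894 21.8771]
tr(P') = 42.9409


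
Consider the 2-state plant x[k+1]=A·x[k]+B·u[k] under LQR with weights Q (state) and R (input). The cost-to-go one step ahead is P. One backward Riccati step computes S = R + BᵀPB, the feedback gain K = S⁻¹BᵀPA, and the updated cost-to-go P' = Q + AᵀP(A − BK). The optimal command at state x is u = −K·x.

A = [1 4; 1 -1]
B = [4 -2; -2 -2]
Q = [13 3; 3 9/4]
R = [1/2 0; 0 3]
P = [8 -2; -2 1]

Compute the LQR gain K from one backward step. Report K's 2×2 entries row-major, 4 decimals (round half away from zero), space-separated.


BᵀP = [36.0000 -10.0000; -12.0000 2.0000]
S = R + BᵀPB = [1/2 0; 0 3] + [164.0000 -52.0000; -52.0000 20.0000] = [164.5000 -52.0000; -52.0000 23.0000]
BᵀPA = [26.0000 154.0000; -10.0000 -50.0000]
K = S⁻¹·BᵀPA = [0.0723 0.8726; -0.2714 -0.2010]
A−BK = [0.1681 0.1075; 0.6017 0.3432]
AᵀP(A−BK) = [0.4071 0.3015; 0.3015 0.5646]
P' = Q + AᵀP(A−BK) = [13.4071 3.3015; 3.3015 2.8146]
tr(P') = 16.2217

0.0723 0.8726 -0.2714 -0.2010


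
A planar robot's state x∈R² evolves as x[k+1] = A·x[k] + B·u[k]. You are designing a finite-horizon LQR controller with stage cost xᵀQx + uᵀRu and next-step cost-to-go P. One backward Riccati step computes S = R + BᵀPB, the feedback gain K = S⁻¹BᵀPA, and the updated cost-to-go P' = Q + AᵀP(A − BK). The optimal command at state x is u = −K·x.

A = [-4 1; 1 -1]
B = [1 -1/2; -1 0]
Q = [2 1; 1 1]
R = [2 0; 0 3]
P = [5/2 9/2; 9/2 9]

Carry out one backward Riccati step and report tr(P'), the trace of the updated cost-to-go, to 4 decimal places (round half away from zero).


BᵀP = [-2.0000 -4.5000; -1.2500 -2.2500]
S = R + BᵀPB = [2 0; 0 3] + [2.5000 1.0000; 1.0000 0.6250] = [4.5000 1.0000; 1.0000 3.6250]
BᵀPA = [3.5000 2.5000; 2.7500 1.0000]
K = S⁻¹·BᵀPA = [0.6490 0.5265; 0.5796 0.1306]
A−BK = [-4.3592 0.5388; 1.6490 -0.4735]
AᵀP(A−BK) = [9.1347 1.2980; 1.2980 1.0531]
P' = Q + AᵀP(A−BK) = [11.1347 2.2980; 2.2980 2.0531]
tr(P') = 13.1878

13.1878


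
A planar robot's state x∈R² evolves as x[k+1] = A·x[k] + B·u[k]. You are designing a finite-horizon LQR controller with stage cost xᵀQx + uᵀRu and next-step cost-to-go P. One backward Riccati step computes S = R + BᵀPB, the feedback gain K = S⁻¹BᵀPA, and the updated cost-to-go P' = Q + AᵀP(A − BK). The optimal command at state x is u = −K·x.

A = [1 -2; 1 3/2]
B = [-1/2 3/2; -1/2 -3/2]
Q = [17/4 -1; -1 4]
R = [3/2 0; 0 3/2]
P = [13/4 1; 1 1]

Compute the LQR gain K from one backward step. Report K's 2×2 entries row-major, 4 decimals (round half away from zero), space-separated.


-0.8587 0.3859 0.2935 -0.9293

BᵀP = [-2.1250 -1.0000; 3.3750 0.0000]
S = R + BᵀPB = [3/2 0; 0 3/2] + [1.5625 -1.6875; -1.6875 5.0625] = [3.0625 -1.6875; -1.6875 6.5625]
BᵀPA = [-3.1250 2.7500; 3.3750 -6.7500]
K = S⁻¹·BᵀPA = [-0.8587 0.3859; 0.2935 -0.9293]
A−BK = [0.1304 -0.4130; 1.0109 0.2989]
AᵀP(A−BK) = [2.5761 -1.1576; -1.1576 1.9158]
P' = Q + AᵀP(A−BK) = [6.8261 -2.1576; -2.1576 5.9158]
tr(P') = 12.7418


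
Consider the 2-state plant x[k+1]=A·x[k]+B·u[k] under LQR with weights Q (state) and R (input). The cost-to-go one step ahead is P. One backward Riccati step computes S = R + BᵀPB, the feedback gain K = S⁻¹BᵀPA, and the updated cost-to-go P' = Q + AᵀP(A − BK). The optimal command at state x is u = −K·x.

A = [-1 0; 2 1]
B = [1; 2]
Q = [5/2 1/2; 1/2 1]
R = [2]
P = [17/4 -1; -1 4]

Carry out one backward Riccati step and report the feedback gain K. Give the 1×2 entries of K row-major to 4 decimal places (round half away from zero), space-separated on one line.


BᵀP = [2.2500 7.0000]
S = R + BᵀPB = [2] + [16.2500] = [18.2500]
BᵀPA = [11.7500 7.0000]
K = S⁻¹·BᵀPA = [0.6438 0.3836]
A−BK = [-1.6438 -0.3836; 0.7123 0.2329]
AᵀP(A−BK) = [16.6849 4.4932; 4.4932 1.3151]
P' = Q + AᵀP(A−BK) = [19.1849 4.9932; 4.9932 2.3151]
tr(P') = 21.5000

0.6438 0.3836


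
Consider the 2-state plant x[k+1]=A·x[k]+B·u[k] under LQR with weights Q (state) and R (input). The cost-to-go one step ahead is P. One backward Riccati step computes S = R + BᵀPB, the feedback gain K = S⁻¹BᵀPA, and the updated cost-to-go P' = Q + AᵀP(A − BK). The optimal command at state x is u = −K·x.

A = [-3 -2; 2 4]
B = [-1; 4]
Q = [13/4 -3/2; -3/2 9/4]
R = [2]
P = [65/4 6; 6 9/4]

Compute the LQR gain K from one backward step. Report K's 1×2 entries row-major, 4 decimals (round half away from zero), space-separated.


-2.7600 -0.5600

BᵀP = [7.7500 3.0000]
S = R + BᵀPB = [2] + [4.2500] = [6.2500]
BᵀPA = [-17.2500 -3.5000]
K = S⁻¹·BᵀPA = [-2.7600 -0.5600]
A−BK = [-5.7600 -2.5600; 13.0400 6.2400]
AᵀP(A−BK) = [35.6400 9.8400; 9.8400 3.0400]
P' = Q + AᵀP(A−BK) = [38.8900 8.3400; 8.3400 5.2900]
tr(P') = 44.1800


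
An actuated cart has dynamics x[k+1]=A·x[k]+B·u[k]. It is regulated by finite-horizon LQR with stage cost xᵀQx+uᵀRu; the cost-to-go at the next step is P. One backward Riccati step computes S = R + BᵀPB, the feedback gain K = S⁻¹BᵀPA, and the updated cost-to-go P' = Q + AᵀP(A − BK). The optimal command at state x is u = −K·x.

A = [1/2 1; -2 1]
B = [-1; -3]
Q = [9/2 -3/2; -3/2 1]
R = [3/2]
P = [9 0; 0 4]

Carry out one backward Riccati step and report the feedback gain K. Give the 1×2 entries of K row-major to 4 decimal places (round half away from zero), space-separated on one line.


BᵀP = [-9.0000 -12.0000]
S = R + BᵀPB = [3/2] + [45.0000] = [46.5000]
BᵀPA = [19.5000 -21.0000]
K = S⁻¹·BᵀPA = [0.4194 -0.4516]
A−BK = [0.9194 0.5484; -0.7419 -0.3548]
AᵀP(A−BK) = [10.0726 5.3065; 5.3065 3.5161]
P' = Q + AᵀP(A−BK) = [14.5726 3.8065; 3.8065 4.5161]
tr(P') = 19.0887

0.4194 -0.4516


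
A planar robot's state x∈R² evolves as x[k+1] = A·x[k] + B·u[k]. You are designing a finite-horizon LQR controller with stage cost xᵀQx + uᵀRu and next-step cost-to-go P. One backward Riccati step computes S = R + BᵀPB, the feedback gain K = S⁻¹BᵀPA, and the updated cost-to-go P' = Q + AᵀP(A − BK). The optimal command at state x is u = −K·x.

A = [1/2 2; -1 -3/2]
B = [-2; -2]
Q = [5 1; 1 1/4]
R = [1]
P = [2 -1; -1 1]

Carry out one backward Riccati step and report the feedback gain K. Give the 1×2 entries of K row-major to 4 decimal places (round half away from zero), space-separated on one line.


-0.2000 -0.8000

BᵀP = [-2.0000 0.0000]
S = R + BᵀPB = [1] + [4.0000] = [5.0000]
BᵀPA = [-1.0000 -4.0000]
K = S⁻¹·BᵀPA = [-0.2000 -0.8000]
A−BK = [0.1000 0.4000; -1.4000 -3.1000]
AᵀP(A−BK) = [2.3000 5.4500; 5.4500 13.0500]
P' = Q + AᵀP(A−BK) = [7.3000 6.4500; 6.4500 13.3000]
tr(P') = 20.6000


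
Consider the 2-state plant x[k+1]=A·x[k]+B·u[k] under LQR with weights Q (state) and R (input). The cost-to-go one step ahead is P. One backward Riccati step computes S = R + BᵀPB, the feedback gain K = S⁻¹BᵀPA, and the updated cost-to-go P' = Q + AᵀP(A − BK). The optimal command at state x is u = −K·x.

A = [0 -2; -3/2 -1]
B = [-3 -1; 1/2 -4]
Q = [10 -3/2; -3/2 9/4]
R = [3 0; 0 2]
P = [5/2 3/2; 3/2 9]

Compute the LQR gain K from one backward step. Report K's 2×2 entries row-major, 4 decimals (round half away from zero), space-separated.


-0.1030 0.4880 0.3548 0.3190

BᵀP = [-6.7500 0.0000; -8.5000 -37.5000]
S = R + BᵀPB = [3 0; 0 2] + [20.2500 6.7500; 6.7500 158.5000] = [23.2500 6.7500; 6.7500 160.5000]
BᵀPA = [0.0000 13.5000; 56.2500 54.5000]
K = S⁻¹·BᵀPA = [-0.1030 0.4880; 0.3548 0.3190]
A−BK = [0.0458 -0.2169; -0.0293 0.0321]
AᵀP(A−BK) = [0.2925 0.0540; 0.0540 1.0241]
P' = Q + AᵀP(A−BK) = [10.2925 -1.4460; -1.4460 3.2741]
tr(P') = 13.5666


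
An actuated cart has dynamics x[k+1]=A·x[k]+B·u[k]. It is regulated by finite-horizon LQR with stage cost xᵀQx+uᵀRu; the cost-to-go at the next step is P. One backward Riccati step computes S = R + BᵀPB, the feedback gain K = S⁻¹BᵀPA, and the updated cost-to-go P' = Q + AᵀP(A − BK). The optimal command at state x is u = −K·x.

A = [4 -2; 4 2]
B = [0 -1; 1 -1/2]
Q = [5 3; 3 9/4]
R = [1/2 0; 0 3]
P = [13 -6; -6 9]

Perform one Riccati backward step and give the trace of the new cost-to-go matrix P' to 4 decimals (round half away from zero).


BᵀP = [-6.0000 9.0000; -10.0000 1.5000]
S = R + BᵀPB = [1/2 0; 0 3] + [9.0000 1.5000; 1.5000 9.2500] = [9.5000 1.5000; 1.5000 12.2500]
BᵀPA = [12.0000 30.0000; -34.0000 23.0000]
K = S⁻¹·BᵀPA = [1.7349 2.9179; -2.9880 1.5203]
A−BK = [1.0120 -0.4797; 0.7711 -0.1577]
AᵀP(A−BK) = [37.5904 -15.3253; -15.3253 13.4984]
P' = Q + AᵀP(A−BK) = [42.5904 -12.3253; -12.3253 15.7484]
tr(P') = 58.3387

58.3387


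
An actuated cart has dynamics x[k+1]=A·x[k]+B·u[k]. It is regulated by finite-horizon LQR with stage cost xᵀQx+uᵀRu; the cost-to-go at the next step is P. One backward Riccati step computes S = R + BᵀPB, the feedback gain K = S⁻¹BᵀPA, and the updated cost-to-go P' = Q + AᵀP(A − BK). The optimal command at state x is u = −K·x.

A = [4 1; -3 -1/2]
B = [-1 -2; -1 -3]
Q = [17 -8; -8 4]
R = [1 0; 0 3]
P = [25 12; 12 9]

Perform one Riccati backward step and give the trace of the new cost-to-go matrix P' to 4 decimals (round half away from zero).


BᵀP = [-37.0000 -21.0000; -86.0000 -51.0000]
S = R + BᵀPB = [1 0; 0 3] + [58.0000 137.0000; 137.0000 325.0000] = [59.0000 137.0000; 137.0000 328.0000]
BᵀPA = [-85.0000 -26.5000; -191.0000 -60.5000]
K = S⁻¹·BᵀPA = [-2.9383 -0.6921; 0.6449 0.1046]
A−BK = [2.3516 0.5172; -4.0034 -0.8782]
AᵀP(A−BK) = [66.4322 14.6552; 14.6552 3.2393]
P' = Q + AᵀP(A−BK) = [83.4322 6.6552; 6.6552 7.2393]
tr(P') = 90.6715

90.6715


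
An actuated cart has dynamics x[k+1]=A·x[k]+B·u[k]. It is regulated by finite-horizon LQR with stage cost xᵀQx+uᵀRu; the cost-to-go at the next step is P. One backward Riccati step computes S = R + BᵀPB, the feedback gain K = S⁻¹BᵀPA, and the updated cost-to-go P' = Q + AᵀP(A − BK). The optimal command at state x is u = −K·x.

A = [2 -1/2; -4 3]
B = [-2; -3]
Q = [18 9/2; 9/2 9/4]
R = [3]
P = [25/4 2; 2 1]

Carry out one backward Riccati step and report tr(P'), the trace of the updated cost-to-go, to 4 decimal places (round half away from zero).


BᵀP = [-18.5000 -7.0000]
S = R + BᵀPB = [3] + [58.0000] = [61.0000]
BᵀPA = [-9.0000 -11.7500]
K = S⁻¹·BᵀPA = [-0.1475 -0.1926]
A−BK = [1.7049 -0.8852; -4.4426 2.4221]
AᵀP(A−BK) = [7.6721 -3.9836; -3.9836 2.2992]
P' = Q + AᵀP(A−BK) = [25.6721 0.5164; 0.5164 4.5492]
tr(P') = 30.2213

30.2213


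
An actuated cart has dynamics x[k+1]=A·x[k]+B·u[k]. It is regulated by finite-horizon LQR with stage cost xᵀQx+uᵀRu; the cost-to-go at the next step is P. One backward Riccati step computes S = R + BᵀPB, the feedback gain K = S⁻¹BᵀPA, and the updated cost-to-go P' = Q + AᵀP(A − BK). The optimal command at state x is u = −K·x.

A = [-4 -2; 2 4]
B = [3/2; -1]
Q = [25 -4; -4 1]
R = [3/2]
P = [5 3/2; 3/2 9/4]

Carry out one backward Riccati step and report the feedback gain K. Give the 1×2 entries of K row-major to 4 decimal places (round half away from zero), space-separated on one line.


BᵀP = [6.0000 0.0000]
S = R + BᵀPB = [3/2] + [9.0000] = [10.5000]
BᵀPA = [-24.0000 -12.0000]
K = S⁻¹·BᵀPA = [-2.2857 -1.1429]
A−BK = [-0.5714 -0.2857; -0.2857 2.8571]
AᵀP(A−BK) = [10.1429 0.5714; 0.5714 18.2857]
P' = Q + AᵀP(A−BK) = [35.1429 -3.4286; -3.4286 19.2857]
tr(P') = 54.4286

-2.2857 -1.1429


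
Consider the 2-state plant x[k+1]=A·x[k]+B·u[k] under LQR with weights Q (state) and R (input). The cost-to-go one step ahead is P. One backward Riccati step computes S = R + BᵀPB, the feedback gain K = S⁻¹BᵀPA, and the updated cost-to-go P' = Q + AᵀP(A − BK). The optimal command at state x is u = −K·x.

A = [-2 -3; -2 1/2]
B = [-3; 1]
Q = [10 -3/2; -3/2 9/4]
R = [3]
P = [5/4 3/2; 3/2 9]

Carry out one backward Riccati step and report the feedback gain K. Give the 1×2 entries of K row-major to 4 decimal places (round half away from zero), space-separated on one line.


-0.3158 0.6316

BᵀP = [-2.2500 4.5000]
S = R + BᵀPB = [3] + [11.2500] = [14.2500]
BᵀPA = [-4.5000 9.0000]
K = S⁻¹·BᵀPA = [-0.3158 0.6316]
A−BK = [-2.9474 -1.1053; -1.6842 -0.1316]
AᵀP(A−BK) = [51.5789 8.8421; 8.8421 3.3158]
P' = Q + AᵀP(A−BK) = [61.5789 7.3421; 7.3421 5.5658]
tr(P') = 67.1447


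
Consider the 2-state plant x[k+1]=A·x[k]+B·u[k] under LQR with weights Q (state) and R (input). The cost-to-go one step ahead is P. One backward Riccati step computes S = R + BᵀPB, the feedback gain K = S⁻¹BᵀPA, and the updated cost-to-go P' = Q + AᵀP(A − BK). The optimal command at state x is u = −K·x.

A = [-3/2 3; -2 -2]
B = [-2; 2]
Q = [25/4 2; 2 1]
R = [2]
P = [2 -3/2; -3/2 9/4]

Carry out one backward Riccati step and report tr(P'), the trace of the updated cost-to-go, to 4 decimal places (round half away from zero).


14.2903

BᵀP = [-7.0000 7.5000]
S = R + BᵀPB = [2] + [29.0000] = [31.0000]
BᵀPA = [-4.5000 -36.0000]
K = S⁻¹·BᵀPA = [-0.1452 -1.1613]
A−BK = [-1.7903 0.6774; -1.7097 0.3226]
AᵀP(A−BK) = [3.8468 -0.7258; -0.7258 3.1935]
P' = Q + AᵀP(A−BK) = [10.0968 1.2742; 1.2742 4.1935]
tr(P') = 14.2903


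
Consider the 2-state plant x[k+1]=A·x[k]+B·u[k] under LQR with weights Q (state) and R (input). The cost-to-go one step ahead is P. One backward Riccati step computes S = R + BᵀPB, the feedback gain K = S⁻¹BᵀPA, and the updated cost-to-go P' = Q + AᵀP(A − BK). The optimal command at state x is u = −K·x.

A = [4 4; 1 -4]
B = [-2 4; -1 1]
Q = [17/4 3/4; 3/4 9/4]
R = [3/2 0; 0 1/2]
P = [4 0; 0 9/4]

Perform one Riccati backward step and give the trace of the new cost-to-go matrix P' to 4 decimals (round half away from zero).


49.1209

BᵀP = [-8.0000 -2.2500; 16.0000 2.2500]
S = R + BᵀPB = [3/2 0; 0 1/2] + [18.2500 -34.2500; -34.2500 66.2500] = [19.7500 -34.2500; -34.2500 66.7500]
BᵀPA = [-34.2500 -23.0000; 66.2500 55.0000]
K = S⁻¹·BᵀPA = [-0.1179 2.3993; 0.9320 2.0551]
A−BK = [0.0361 0.5783; -0.0499 -3.6558]
AᵀP(A−BK) = [0.4660 1.0275; 1.0275 42.1549]
P' = Q + AᵀP(A−BK) = [4.7160 1.7775; 1.7775 44.4049]
tr(P') = 49.1209


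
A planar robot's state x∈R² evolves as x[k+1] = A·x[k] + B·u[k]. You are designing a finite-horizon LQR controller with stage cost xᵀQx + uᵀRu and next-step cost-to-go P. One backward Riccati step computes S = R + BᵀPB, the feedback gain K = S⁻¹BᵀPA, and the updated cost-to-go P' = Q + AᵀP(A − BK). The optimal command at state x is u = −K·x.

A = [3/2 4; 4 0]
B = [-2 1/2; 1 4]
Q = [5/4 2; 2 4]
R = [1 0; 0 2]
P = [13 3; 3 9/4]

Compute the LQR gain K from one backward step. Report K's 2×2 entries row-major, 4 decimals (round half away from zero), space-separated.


-0.4919 -1.8353 1.0650 0.4763

BᵀP = [-23.0000 -3.7500; 18.5000 10.5000]
S = R + BᵀPB = [1 0; 0 2] + [42.2500 -26.5000; -26.5000 51.2500] = [43.2500 -26.5000; -26.5000 53.2500]
BᵀPA = [-49.5000 -92.0000; 69.7500 74.0000]
K = S⁻¹·BᵀPA = [-0.4919 -1.8353; 1.0650 0.4763]
A−BK = [-0.0164 0.0912; 0.2318 -0.0700]
AᵀP(A−BK) = [2.6122 1.9284; 1.9284 3.9030]
P' = Q + AᵀP(A−BK) = [3.8622 3.9284; 3.9284 7.9030]
tr(P') = 11.7652


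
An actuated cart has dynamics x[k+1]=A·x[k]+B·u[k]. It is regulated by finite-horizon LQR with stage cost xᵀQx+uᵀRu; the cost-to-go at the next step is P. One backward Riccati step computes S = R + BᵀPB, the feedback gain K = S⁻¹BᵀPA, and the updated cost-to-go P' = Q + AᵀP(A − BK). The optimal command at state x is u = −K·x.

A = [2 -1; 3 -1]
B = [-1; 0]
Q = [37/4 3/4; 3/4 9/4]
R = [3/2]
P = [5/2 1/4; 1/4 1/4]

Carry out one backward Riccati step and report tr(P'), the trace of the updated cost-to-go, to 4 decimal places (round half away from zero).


19.8438

BᵀP = [-2.5000 -0.2500]
S = R + BᵀPB = [3/2] + [2.5000] = [4.0000]
BᵀPA = [-5.7500 2.7500]
K = S⁻¹·BᵀPA = [-1.4375 0.6875]
A−BK = [0.5625 -0.3125; 3.0000 -1.0000]
AᵀP(A−BK) = [6.9844 -3.0469; -3.0469 1.3594]
P' = Q + AᵀP(A−BK) = [16.2344 -2.2969; -2.2969 3.6094]
tr(P') = 19.8438


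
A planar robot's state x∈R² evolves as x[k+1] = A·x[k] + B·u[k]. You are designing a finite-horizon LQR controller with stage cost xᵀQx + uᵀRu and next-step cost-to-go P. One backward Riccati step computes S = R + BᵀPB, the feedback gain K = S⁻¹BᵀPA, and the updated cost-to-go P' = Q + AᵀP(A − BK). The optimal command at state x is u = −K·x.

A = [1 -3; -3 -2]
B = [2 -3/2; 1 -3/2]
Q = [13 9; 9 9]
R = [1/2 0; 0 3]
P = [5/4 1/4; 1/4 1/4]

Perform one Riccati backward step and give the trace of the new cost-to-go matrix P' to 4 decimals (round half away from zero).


BᵀP = [2.7500 0.7500; -2.2500 -0.7500]
S = R + BᵀPB = [1/2 0; 0 3] + [6.2500 -5.2500; -5.2500 4.5000] = [6.7500 -5.2500; -5.2500 7.5000]
BᵀPA = [0.5000 -9.7500; 0.0000 8.2500]
K = S⁻¹·BᵀPA = [0.1626 -1.2927; 0.1138 0.1951]
A−BK = [0.8455 -0.1220; -2.9919 -0.4146]
AᵀP(A−BK) = [1.9187 0.1463; 0.1463 1.0366]
P' = Q + AᵀP(A−BK) = [14.9187 9.1463; 9.1463 10.0366]
tr(P') = 24.9553

24.9553


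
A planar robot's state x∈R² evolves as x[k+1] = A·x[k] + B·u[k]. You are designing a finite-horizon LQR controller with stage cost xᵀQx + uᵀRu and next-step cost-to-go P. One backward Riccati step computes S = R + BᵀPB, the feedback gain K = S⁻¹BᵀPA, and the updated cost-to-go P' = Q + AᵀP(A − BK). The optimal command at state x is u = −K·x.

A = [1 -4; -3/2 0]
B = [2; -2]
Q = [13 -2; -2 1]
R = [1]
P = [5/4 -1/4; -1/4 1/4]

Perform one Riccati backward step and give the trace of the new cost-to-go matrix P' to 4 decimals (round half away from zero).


18.3125

BᵀP = [3.0000 -1.0000]
S = R + BᵀPB = [1] + [8.0000] = [9.0000]
BᵀPA = [4.5000 -12.0000]
K = S⁻¹·BᵀPA = [0.5000 -1.3333]
A−BK = [0.0000 -1.3333; -0.5000 -2.6667]
AᵀP(A−BK) = [0.3125 -0.5000; -0.5000 4.0000]
P' = Q + AᵀP(A−BK) = [13.3125 -2.5000; -2.5000 5.0000]
tr(P') = 18.3125


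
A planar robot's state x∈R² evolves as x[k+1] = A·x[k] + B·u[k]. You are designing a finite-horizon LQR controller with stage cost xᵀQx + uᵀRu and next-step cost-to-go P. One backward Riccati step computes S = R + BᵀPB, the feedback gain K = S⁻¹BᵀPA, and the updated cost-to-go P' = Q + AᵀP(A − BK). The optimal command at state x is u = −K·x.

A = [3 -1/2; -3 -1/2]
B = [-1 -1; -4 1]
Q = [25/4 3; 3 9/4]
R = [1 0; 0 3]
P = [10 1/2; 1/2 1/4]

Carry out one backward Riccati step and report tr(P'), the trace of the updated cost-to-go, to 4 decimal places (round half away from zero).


BᵀP = [-12.0000 -1.5000; -9.5000 -0.2500]
S = R + BᵀPB = [1 0; 0 3] + [18.0000 10.5000; 10.5000 9.2500] = [19.0000 10.5000; 10.5000 12.2500]
BᵀPA = [-31.5000 6.7500; -27.7500 4.8750]
K = S⁻¹·BᵀPA = [-0.7714 0.2571; -1.6041 0.1776]
A−BK = [0.6245 -0.0653; -4.4816 0.3510]
AᵀP(A−BK) = [14.4367 -1.5980; -1.5980 0.2112]
P' = Q + AᵀP(A−BK) = [20.6867 1.4020; 1.4020 2.4612]
tr(P') = 23.1480

23.1480


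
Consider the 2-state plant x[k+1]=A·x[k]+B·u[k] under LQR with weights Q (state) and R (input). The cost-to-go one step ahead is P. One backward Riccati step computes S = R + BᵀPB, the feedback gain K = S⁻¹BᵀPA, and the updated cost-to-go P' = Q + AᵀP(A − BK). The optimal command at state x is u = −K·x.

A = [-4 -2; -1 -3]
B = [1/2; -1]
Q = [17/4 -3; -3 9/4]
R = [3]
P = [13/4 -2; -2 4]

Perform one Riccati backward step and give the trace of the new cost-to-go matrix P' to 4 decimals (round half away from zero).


56.1815

BᵀP = [3.6250 -5.0000]
S = R + BᵀPB = [3] + [6.8125] = [9.8125]
BᵀPA = [-9.5000 7.7500]
K = S⁻¹·BᵀPA = [-0.9682 0.7898]
A−BK = [-3.5159 -2.3949; -1.9682 -2.2102]
AᵀP(A−BK) = [30.8025 17.5032; 17.5032 18.8790]
P' = Q + AᵀP(A−BK) = [35.0525 14.5032; 14.5032 21.1290]
tr(P') = 56.1815


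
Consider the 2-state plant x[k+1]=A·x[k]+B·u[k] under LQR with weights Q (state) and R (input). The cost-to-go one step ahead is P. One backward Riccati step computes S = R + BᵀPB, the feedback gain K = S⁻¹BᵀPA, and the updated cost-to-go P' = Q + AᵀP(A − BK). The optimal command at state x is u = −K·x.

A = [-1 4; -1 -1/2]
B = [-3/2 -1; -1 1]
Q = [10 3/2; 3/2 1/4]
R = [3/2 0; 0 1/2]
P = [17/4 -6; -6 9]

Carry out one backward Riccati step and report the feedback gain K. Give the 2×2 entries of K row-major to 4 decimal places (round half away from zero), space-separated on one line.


0.2159 -0.3858 -0.1876 -1.8779

BᵀP = [-0.3750 0.0000; -10.2500 15.0000]
S = R + BᵀPB = [3/2 0; 0 1/2] + [0.5625 0.3750; 0.3750 25.2500] = [2.0625 0.3750; 0.3750 25.7500]
BᵀPA = [0.3750 -1.5000; -4.7500 -48.5000]
K = S⁻¹·BᵀPA = [0.2159 -0.3858; -0.1876 -1.8779]
A−BK = [-0.8637 1.5434; -0.5965 0.9920]
AᵀP(A−BK) = [0.2779 -0.2752; -0.2752 2.5942]
P' = Q + AᵀP(A−BK) = [10.2779 1.2248; 1.2248 2.8442]
tr(P') = 13.1221


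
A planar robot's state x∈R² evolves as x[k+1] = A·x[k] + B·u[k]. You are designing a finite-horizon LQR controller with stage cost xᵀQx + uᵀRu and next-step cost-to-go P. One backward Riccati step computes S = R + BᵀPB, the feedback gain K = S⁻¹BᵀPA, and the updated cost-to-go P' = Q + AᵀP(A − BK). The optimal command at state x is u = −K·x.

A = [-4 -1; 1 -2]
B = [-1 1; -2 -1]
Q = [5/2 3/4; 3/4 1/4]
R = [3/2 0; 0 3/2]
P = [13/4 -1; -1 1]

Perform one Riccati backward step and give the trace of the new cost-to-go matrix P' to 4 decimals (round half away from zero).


15.7755

BᵀP = [-1.2500 -1.0000; 4.2500 -2.0000]
S = R + BᵀPB = [3/2 0; 0 3/2] + [3.2500 -0.2500; -0.2500 6.2500] = [4.7500 -0.2500; -0.2500 7.7500]
BᵀPA = [4.0000 3.2500; -19.0000 -0.2500]
K = S⁻¹·BᵀPA = [0.7143 0.6837; -2.4286 -0.0102]
A−BK = [-0.8571 -0.3061; 0.0000 -0.6429]
AᵀP(A−BK) = [12.0000 1.0714; 1.0714 1.0255]
P' = Q + AᵀP(A−BK) = [14.5000 1.8214; 1.8214 1.2755]
tr(P') = 15.7755


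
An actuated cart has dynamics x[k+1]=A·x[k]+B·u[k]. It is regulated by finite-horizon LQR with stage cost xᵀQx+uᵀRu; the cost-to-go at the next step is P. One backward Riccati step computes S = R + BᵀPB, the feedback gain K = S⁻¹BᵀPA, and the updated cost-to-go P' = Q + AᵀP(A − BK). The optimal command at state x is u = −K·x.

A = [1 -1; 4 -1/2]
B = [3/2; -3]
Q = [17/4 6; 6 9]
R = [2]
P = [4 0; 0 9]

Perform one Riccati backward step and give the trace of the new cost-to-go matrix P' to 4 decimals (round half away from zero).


53.8016

BᵀP = [6.0000 -27.0000]
S = R + BᵀPB = [2] + [90.0000] = [92.0000]
BᵀPA = [-102.0000 7.5000]
K = S⁻¹·BᵀPA = [-1.1087 0.0815]
A−BK = [2.6630 -1.1223; 0.6739 -0.2554]
AᵀP(A−BK) = [34.9130 -13.6848; -13.6848 5.6386]
P' = Q + AᵀP(A−BK) = [39.1630 -7.6848; -7.6848 14.6386]
tr(P') = 53.8016


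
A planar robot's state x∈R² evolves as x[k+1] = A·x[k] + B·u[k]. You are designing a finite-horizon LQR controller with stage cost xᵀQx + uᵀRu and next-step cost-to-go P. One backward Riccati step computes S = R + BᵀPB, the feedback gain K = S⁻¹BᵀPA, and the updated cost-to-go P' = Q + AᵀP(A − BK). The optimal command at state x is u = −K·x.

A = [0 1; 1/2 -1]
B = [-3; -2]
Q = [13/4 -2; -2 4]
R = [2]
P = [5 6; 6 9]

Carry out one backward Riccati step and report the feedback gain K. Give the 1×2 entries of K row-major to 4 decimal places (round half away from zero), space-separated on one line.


BᵀP = [-27.0000 -36.0000]
S = R + BᵀPB = [2] + [153.0000] = [155.0000]
BᵀPA = [-18.0000 9.0000]
K = S⁻¹·BᵀPA = [-0.1161 0.0581]
A−BK = [-0.3484 1.1742; 0.2677 -0.8839]
AᵀP(A−BK) = [0.1597 -0.4548; -0.4548 1.4774]
P' = Q + AᵀP(A−BK) = [3.4097 -2.4548; -2.4548 5.4774]
tr(P') = 8.8871

-0.1161 0.0581


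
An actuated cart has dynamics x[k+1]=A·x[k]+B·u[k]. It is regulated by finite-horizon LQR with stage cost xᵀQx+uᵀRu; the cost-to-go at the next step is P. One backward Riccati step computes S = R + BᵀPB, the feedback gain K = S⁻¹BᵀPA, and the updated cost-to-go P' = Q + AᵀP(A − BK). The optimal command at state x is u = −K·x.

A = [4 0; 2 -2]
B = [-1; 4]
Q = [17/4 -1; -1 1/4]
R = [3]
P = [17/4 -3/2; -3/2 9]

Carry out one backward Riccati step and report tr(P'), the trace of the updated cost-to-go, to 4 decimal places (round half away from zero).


BᵀP = [-10.2500 37.5000]
S = R + BᵀPB = [3] + [160.2500] = [163.2500]
BᵀPA = [34.0000 -75.0000]
K = S⁻¹·BᵀPA = [0.2083 -0.4594]
A−BK = [4.2083 -0.4594; 1.1669 -0.1623]
AᵀP(A−BK) = [72.9188 -8.3798; -8.3798 1.5436]
P' = Q + AᵀP(A−BK) = [77.1688 -9.3798; -9.3798 1.7936]
tr(P') = 78.9625

78.9625


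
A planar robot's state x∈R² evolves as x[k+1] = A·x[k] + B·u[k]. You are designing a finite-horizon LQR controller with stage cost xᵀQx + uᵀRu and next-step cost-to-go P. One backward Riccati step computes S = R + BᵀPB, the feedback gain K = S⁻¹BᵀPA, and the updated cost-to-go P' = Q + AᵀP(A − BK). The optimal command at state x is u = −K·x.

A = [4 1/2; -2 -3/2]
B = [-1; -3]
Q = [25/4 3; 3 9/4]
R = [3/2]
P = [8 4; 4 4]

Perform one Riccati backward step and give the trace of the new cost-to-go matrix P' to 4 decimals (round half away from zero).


57.5288

BᵀP = [-20.0000 -16.0000]
S = R + BᵀPB = [3/2] + [68.0000] = [69.5000]
BᵀPA = [-48.0000 14.0000]
K = S⁻¹·BᵀPA = [-0.6906 0.2014]
A−BK = [3.3094 0.7014; -4.0719 -0.8957]
AᵀP(A−BK) = [46.8489 9.6691; 9.6691 2.1799]
P' = Q + AᵀP(A−BK) = [53.0989 12.6691; 12.6691 4.4299]
tr(P') = 57.5288


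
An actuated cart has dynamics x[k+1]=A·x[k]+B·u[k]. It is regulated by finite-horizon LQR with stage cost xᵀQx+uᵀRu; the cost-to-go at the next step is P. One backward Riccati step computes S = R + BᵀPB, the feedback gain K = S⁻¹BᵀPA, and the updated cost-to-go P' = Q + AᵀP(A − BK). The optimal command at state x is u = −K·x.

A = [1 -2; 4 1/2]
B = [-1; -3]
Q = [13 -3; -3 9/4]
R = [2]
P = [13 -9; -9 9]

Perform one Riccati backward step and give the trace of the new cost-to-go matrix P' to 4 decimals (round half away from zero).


59.8095

BᵀP = [14.0000 -18.0000]
S = R + BᵀPB = [2] + [40.0000] = [42.0000]
BᵀPA = [-58.0000 -37.0000]
K = S⁻¹·BᵀPA = [-1.3810 -0.8810]
A−BK = [-0.3810 -2.8810; -0.1429 -2.1429]
AᵀP(A−BK) = [4.9048 8.4048; 8.4048 39.6548]
P' = Q + AᵀP(A−BK) = [17.9048 5.4048; 5.4048 41.9048]
tr(P') = 59.8095


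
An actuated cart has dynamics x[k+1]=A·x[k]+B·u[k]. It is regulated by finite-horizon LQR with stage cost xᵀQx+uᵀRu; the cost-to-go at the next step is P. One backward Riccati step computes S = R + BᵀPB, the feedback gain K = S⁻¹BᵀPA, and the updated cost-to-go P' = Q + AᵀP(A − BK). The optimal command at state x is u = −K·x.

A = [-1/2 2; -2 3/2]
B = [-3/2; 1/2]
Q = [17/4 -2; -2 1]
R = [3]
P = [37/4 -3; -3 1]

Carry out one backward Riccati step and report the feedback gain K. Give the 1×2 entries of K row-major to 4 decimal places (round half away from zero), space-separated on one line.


-0.0810 -0.8140

BᵀP = [-15.3750 5.0000]
S = R + BᵀPB = [3] + [25.5625] = [28.5625]
BᵀPA = [-2.3125 -23.2500]
K = S⁻¹·BᵀPA = [-0.0810 -0.8140]
A−BK = [-0.6214 0.7790; -1.9595 1.9070]
AᵀP(A−BK) = [0.1253 0.1176; 0.1176 2.3244]
P' = Q + AᵀP(A−BK) = [4.3753 -1.8824; -1.8824 3.3244]
tr(P') = 7.6997


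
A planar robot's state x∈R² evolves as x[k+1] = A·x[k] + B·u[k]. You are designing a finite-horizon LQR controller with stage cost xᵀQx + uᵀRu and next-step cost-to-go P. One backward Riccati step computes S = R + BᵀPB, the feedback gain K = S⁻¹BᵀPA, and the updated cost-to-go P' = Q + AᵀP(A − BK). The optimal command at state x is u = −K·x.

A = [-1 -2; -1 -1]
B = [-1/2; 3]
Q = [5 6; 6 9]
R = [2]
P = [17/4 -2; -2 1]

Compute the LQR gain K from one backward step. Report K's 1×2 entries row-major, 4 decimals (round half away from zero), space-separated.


BᵀP = [-8.1250 4.0000]
S = R + BᵀPB = [2] + [16.0625] = [18.0625]
BᵀPA = [4.1250 12.2500]
K = S⁻¹·BᵀPA = [0.2284 0.6782]
A−BK = [-0.8858 -1.6609; -1.6851 -3.0346]
AᵀP(A−BK) = [0.3080 0.7024; 0.7024 1.6920]
P' = Q + AᵀP(A−BK) = [5.3080 6.7024; 6.7024 10.6920]
tr(P') = 16.0000

0.2284 0.6782
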